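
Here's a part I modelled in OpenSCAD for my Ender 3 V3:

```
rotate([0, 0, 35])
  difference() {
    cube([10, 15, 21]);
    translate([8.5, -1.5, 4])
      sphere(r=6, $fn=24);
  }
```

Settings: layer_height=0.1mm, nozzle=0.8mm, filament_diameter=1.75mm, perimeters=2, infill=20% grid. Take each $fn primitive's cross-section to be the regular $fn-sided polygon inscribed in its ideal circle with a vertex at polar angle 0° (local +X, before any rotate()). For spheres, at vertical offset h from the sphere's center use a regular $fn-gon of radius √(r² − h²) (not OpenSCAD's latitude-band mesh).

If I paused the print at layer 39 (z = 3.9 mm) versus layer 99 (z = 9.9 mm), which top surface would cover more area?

layer 99 (z = 9.9 mm)

Layer 39 (z = 3.9): the cube is present — its section is the full 10×15 rectangle (area 150.00 mm²); the sphere at (8.5, -1.5): section is a regular 24-gon, circumradius = √(r²−h²) = √(6²−0.1²) = 5.999 (area = (24/2)·5.999²·sin(360°/24) = 111.78 mm²); Taking the first minus the rest: starting from the 10×15 cube (150.00 mm²), the r=6 sphere at (8.5, -1.5) partially overlaps it — only the 25.69 mm² overlap (of its 111.78 mm²) is removed, clipping the outline — area = 124.31 mm²; (rotated 35° about Z; rotation is an isometry so areas/perimeters/island counts are preserved). So its area = 124.31 mm². Layer 99 (z = 9.9): the 10×15 cube contributes its full rectangle (area 150.00 mm²); the sphere at (8.5, -1.5): section is a regular 24-gon, circumradius = √(r²−h²) = √(6²−5.9²) = 1.091 (area = (24/2)·1.091²·sin(360°/24) = 3.70 mm²); After the difference (first − rest): starting from the 10×15 cube (150.00 mm²), the r=6 sphere at (8.5, -1.5) misses the remaining region (no effect) — area = 150.00 mm²; (whole slice rotated 35° about Z — lengths, areas and connectivity unchanged). So its area = 150.00 mm². Layer 99 is larger (150.00 vs 124.31 mm²).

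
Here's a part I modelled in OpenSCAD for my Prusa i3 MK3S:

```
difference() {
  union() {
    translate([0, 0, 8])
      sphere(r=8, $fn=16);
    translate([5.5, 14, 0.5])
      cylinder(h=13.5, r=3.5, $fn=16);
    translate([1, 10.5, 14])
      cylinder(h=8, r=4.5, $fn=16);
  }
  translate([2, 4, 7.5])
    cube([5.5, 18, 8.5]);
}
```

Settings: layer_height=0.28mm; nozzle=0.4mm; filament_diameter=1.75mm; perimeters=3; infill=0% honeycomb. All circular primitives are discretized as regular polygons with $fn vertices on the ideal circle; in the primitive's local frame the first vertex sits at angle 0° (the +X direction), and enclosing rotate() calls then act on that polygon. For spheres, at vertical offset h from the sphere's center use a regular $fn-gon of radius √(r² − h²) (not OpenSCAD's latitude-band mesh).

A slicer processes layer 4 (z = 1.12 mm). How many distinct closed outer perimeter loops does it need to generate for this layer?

2

At z = 1.12 mm: the sphere: section is a regular 16-gon, circumradius = √(r²−h²) = √(8²−6.88²) = 4.082; the r=3.5 cylinder at (5.5, 14) gives a regular 16-gon of circumradius 3.5 (constant along its height); the cylinder at (1, 10.5) is not intersected at this z (z outside [14, 22]); Combining (union): the 2 present regions are separate (no shared area or edge), so areas and boundary lengths simply add and each stays a separate island — 2 connected regions; the cube at (2, 4) is absent (z outside [7.5, 16]); After the difference (first − rest): none of the subtracted shapes is present at this height, so the result so far is unchanged — 2 connected regions. The result has 2 disconnected regions.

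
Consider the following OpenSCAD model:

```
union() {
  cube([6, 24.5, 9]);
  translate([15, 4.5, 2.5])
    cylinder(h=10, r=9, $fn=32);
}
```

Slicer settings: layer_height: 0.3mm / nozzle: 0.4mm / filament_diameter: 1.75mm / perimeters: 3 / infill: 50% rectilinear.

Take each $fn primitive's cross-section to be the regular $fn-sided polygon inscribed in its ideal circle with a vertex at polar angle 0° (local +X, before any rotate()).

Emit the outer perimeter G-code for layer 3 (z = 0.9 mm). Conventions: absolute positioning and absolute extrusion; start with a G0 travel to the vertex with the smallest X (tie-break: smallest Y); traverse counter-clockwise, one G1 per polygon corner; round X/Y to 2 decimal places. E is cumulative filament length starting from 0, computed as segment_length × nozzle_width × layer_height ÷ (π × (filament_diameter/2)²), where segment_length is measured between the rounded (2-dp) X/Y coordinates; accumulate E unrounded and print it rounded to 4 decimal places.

G0 X0.00 Y0.00 Z0.90
G1 X6.00 Y0.00 E0.2993
G1 X6.00 Y24.50 E1.5217
G1 X0.00 Y24.50 E1.8210
G1 X0.00 Y0.00 E3.0433

At z = 0.9 mm: the 6×24.5 cube contributes its full rectangle; the cylinder at (15, 4.5) is absent (z outside [2.5, 12.5]); Taking the union: only the 6×24.5 cube is present, so the union is just that shape — 1 connected region. The outline is a single polygon with 4 vertices. Extrusion per mm of travel: 0.4 × 0.3 / (π × 0.875²) = 0.049890. Accumulating E over each segment gives final E = 3.0433.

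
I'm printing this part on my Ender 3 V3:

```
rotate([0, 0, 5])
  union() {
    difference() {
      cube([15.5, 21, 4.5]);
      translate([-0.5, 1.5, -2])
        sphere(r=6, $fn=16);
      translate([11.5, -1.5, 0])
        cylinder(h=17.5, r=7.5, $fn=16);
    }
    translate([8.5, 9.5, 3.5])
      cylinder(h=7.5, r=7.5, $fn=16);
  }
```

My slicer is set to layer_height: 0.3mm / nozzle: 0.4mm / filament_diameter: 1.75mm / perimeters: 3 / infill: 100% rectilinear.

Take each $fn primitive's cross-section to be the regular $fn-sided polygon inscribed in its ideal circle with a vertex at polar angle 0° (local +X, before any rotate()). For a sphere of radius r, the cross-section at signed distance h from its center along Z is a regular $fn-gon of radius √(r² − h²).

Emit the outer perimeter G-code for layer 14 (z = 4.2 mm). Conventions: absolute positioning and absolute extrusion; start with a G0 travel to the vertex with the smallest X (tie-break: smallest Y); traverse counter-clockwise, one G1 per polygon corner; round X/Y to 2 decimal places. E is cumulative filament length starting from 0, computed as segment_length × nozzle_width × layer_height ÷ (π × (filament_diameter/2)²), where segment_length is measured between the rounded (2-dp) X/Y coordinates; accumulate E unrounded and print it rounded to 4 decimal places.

G0 X-1.83 Y20.92 Z4.20
G1 X0.00 Y0.00 E1.0477
G1 X4.28 Y0.37 E1.2620
G1 X4.43 Y1.76 E1.3318
G1 X5.20 Y3.15 E1.4110
G1 X5.38 Y3.05 E1.4213
G1 X8.29 Y2.73 E1.5674
G1 X11.10 Y3.55 E1.7134
G1 X13.39 Y5.38 E1.8597
G1 X14.03 Y6.56 E1.9266
G1 X15.03 Y6.01 E1.9836
G1 X14.83 Y8.31 E2.0987
G1 X15.11 Y10.86 E2.2267
G1 X14.39 Y13.32 E2.3546
G1 X13.61 Y22.27 E2.8028
G1 X-1.83 Y20.92 E3.5761

At z = 4.2 mm: the cube (footprint 15.5×21) is included at this height; the sphere at (-0.5, 1.5) does not reach this height (|z−center|=6.200 > r=6); the r=7.5 cylinder at (11.5, -1.5) gives a regular 16-gon of circumradius 7.5 (constant along its height); Subtracting the remaining from the first: starting from the 15.5×21 cube, the r=7.5 cylinder at (11.5, -1.5) partially overlaps it — only the 54.13 mm² overlap (of its 172.21 mm²) is removed, clipping the outline — 1 connected region; the r=7.5 cylinder at (8.5, 9.5) gives a regular 16-gon of circumradius 7.5 (constant along its height); Taking the union: the regions partially overlap (shared area 148.90 mm²), so overlapping operands fuse into one piece — 1 connected region; (whole slice rotated 5° about Z — lengths, areas and connectivity unchanged). The outline is a single polygon with 15 vertices. Extrusion per mm of travel: 0.4 × 0.3 / (π × 0.875²) = 0.049890. Accumulating E over each segment gives final E = 3.5761.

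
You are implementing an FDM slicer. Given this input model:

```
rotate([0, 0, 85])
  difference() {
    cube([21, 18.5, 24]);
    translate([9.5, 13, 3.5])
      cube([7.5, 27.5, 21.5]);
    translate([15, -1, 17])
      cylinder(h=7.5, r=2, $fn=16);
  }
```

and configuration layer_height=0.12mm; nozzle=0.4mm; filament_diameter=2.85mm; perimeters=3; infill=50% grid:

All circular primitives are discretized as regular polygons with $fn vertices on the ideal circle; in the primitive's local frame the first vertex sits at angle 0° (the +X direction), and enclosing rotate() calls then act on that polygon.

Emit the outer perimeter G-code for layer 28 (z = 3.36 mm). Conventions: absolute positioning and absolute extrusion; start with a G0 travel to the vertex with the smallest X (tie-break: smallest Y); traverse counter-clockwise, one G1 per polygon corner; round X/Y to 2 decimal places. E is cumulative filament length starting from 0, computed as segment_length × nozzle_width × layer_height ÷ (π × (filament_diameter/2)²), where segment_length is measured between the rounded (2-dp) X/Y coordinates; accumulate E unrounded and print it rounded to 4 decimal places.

G0 X-18.43 Y1.61 Z3.36
G1 X0.00 Y0.00 E0.1392
G1 X1.83 Y20.92 E0.2972
G1 X-16.60 Y22.53 E0.4364
G1 X-18.43 Y1.61 E0.5944

At z = 3.36 mm: the 21×18.5 cube contributes its full rectangle; the cube at (9.5, 13) is not intersected at this z (z outside [3.5, 25]); the cylinder at (15, -1) is absent (z outside [17, 24.5]); After the difference (first − rest): none of the subtracted shapes is present at this height, so the 21×18.5 cube is unchanged — 1 connected region; (rotated 85° about Z; rotation is an isometry so areas/perimeters/island counts are preserved). The outline is a single polygon with 4 vertices. Extrusion per mm of travel: 0.4 × 0.12 / (π × 1.425²) = 0.007524. Accumulating E over each segment gives final E = 0.5944.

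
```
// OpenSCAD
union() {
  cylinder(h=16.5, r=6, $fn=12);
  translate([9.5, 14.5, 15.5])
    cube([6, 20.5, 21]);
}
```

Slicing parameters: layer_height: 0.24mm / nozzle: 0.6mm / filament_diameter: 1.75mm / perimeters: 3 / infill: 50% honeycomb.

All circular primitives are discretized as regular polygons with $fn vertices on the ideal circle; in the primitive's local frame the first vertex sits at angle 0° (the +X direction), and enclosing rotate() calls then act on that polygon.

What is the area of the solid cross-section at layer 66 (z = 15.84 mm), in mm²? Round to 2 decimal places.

At z = 15.84 mm: the r=6 cylinder gives a regular 12-gon of circumradius 6 (constant along its height) (area = (12/2)·6.000²·sin(360°/12) = 108.00 mm²); the cube at (9.5, 14.5) (footprint 6×20.5) is included at this height (area 123.00 mm²); Taking the union: the 2 present regions are separate (no shared area or edge), so areas and boundary lengths simply add and each stays a separate island — area = 231.00 mm². Overall, the cross-section has 2 separate islands. Net area = 231.00 mm².

231.00 mm²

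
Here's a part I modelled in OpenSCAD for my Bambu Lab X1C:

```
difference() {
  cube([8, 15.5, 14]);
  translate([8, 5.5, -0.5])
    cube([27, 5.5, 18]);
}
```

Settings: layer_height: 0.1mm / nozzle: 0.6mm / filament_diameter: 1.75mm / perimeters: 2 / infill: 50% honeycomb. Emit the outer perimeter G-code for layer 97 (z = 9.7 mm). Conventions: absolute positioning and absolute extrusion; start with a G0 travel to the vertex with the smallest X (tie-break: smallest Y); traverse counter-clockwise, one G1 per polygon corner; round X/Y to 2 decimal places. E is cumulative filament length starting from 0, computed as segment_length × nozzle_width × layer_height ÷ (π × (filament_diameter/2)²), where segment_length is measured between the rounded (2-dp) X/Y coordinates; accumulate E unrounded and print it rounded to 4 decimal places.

G0 X0.00 Y0.00 Z9.70
G1 X8.00 Y0.00 E0.1996
G1 X8.00 Y15.50 E0.5862
G1 X0.00 Y15.50 E0.7858
G1 X0.00 Y0.00 E1.1724

At z = 9.7 mm: the cube (footprint 8×15.5) is included at this height; the cube at (8, 5.5) (footprint 27×5.5) is included at this height; After the difference (first − rest): starting from the 8×15.5 cube, the 27×5.5 cube at (8, 5.5) misses the remaining region (no effect) — 1 connected region. The outline is a single polygon with 4 vertices. Extrusion per mm of travel: 0.6 × 0.1 / (π × 0.875²) = 0.024945. Accumulating E over each segment gives final E = 1.1724.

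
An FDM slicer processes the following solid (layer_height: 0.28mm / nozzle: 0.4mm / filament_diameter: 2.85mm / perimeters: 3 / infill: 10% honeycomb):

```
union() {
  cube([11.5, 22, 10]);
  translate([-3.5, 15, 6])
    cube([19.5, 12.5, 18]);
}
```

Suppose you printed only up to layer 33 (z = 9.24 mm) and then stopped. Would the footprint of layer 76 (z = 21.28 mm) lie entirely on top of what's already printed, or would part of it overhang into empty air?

entirely on top

Compare the two slices. At z = 9.24: the 11.5×22 cube contributes its full rectangle (area 253.00 mm²); the cube at (-3.5, 15) is present — its section is the full 19.5×12.5 rectangle (area 243.75 mm²); Combining (union): the regions partially overlap — summed areas 496.75 mm² minus the doubly-counted overlap 80.50 mm² gives 416.25 mm² — area = 416.25 mm². At z = 21.28: the cube is absent (z outside [0, 10]); the 19.5×12.5 cube at (-3.5, 15) contributes its full rectangle (area 243.75 mm²); Taking the union: only the 19.5×12.5 cube at (-3.5, 15) is present, so the union is just that shape — area = 243.75 mm². Checking containment: the cross-section at z = 21.28 is a subset of the cross-section at z = 9.24.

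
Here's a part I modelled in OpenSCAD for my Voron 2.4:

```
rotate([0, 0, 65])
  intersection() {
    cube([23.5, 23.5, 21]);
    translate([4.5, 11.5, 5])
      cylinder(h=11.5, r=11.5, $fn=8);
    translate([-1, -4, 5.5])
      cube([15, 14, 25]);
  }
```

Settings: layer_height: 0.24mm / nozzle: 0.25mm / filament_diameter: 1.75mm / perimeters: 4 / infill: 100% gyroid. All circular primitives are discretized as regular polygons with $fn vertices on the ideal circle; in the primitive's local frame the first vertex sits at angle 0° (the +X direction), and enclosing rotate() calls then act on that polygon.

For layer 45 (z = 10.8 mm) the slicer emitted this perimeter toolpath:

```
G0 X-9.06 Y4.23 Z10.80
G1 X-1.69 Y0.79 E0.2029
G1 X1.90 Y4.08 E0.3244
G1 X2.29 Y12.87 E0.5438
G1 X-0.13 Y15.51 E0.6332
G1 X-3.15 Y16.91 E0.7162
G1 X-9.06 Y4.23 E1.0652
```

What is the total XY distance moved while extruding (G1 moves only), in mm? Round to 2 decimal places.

Sum the Euclidean lengths of each G1 segment: total = 42.70 mm.

42.70 mm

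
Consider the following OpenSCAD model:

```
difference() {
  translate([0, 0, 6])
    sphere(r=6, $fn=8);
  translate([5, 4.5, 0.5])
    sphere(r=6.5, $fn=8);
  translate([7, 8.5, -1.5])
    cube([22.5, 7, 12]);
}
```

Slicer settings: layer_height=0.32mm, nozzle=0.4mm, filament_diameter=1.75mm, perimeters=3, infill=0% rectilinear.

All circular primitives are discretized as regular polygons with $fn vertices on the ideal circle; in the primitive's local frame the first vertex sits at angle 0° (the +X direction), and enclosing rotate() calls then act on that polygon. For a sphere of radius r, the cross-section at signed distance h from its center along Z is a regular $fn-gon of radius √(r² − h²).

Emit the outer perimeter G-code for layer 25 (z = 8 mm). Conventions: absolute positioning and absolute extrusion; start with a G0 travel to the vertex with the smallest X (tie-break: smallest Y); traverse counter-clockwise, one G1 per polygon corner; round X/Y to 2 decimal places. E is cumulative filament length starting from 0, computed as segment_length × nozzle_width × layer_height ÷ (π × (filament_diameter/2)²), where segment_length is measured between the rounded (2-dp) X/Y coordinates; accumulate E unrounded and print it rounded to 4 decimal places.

G0 X-5.66 Y0.00 Z8.00
G1 X-4.00 Y-4.00 E0.2305
G1 X0.00 Y-5.66 E0.4609
G1 X4.00 Y-4.00 E0.6914
G1 X5.66 Y0.00 E0.9219
G1 X4.00 Y4.00 E1.1523
G1 X0.00 Y5.66 E1.3828
G1 X-4.00 Y4.00 E1.6133
G1 X-5.66 Y0.00 E1.8437

At z = 8 mm: the r=6 sphere contributes a regular 8-gon of circumradius √(6²−2²) = 5.657; the sphere at (5, 4.5) does not reach this height (|z−center|=7.500 > r=6.5); the cube at (7, 8.5) is present — its section is the full 22.5×7 rectangle; After the difference (first − rest): starting from the r=6 sphere, the 22.5×7 cube at (7, 8.5) misses the remaining region (no effect) — 1 connected region. The outline is a single polygon with 8 vertices. Extrusion per mm of travel: 0.4 × 0.32 / (π × 0.875²) = 0.053216. Accumulating E over each segment gives final E = 1.8437.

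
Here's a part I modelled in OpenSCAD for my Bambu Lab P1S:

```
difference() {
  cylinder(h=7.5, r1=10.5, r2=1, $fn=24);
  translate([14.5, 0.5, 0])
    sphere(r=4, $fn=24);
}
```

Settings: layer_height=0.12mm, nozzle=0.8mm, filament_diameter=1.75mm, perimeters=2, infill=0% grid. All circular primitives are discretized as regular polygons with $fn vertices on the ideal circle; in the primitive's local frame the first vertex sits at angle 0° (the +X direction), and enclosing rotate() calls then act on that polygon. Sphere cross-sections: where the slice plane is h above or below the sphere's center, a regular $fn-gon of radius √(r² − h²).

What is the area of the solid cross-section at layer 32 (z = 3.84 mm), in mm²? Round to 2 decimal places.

At z = 3.84 mm: the cone (r1=10.5→r2=1) has section circumradius 5.636 here — a regular 24-gon (area = (24/2)·5.636²·sin(360°/24) = 98.66 mm²); the r=4 sphere at (14.5, 0.5) contributes a regular 24-gon of circumradius √(4²−3.84²) = 1.120 (area = (24/2)·1.120²·sin(360°/24) = 3.90 mm²); Taking the first minus the rest: starting from the cone (98.66 mm²), the r=4 sphere at (14.5, 0.5) misses the remaining region (no effect) — area = 98.66 mm². Overall, the cross-section is a single solid region. Net area = 98.66 mm².

98.66 mm²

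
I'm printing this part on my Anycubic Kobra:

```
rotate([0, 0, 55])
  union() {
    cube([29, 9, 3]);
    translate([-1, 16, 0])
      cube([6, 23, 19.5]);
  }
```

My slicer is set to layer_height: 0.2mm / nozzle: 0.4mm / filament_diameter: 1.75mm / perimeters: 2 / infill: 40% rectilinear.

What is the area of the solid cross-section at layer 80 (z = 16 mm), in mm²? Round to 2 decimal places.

138.00 mm²

At z = 16 mm: the cube is absent (z outside [0, 3]); the 6×23 cube at (-1, 16) contributes its full rectangle (area 138.00 mm²); Taking the union: only the 6×23 cube at (-1, 16) is present, so the union is just that shape — area = 138.00 mm²; (rotated 55° about Z; rotation is an isometry so areas/perimeters/island counts are preserved). Overall, the cross-section is a single solid region. Net area = 138.00 mm².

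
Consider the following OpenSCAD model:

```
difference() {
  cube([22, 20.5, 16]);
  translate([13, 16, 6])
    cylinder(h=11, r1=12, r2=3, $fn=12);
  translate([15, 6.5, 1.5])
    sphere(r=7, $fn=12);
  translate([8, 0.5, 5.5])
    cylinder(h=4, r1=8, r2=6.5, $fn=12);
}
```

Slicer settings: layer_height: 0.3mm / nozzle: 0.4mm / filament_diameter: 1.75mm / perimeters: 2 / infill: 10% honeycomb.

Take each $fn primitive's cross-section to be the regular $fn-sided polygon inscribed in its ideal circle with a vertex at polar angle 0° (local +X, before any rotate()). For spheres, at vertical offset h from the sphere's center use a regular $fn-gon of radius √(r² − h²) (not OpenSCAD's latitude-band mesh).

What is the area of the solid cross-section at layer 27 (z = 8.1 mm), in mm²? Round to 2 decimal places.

125.27 mm²

At z = 8.1 mm: the cube is present — its section is the full 22×20.5 rectangle (area 451.00 mm²); the cone at (13, 16) (r1=12→r2=3) has section circumradius 10.282 here — a regular 12-gon (area = (12/2)·10.282²·sin(360°/12) = 317.15 mm²); the r=7 sphere at (15, 6.5) contributes a regular 12-gon of circumradius √(7²−6.6²) = 2.332 (area = (12/2)·2.332²·sin(360°/12) = 16.32 mm²); the cone at (8, 0.5) (r1=8→r2=6.5) has section circumradius 7.025 here — a regular 12-gon (area = (12/2)·7.025²·sin(360°/12) = 148.05 mm²); After the difference (first − rest): starting from the 22×20.5 cube (451.00 mm²), the cone at (13, 16) partially overlaps it — only the 239.56 mm² overlap (of its 317.15 mm²) is removed, clipping the outline; the r=7 sphere at (15, 6.5) partially overlaps it — only the 7.09 mm² overlap (of its 16.32 mm²) is removed, clipping the outline; the cone at (8, 0.5) partially overlaps it — only the 79.07 mm² overlap (of its 148.05 mm²) is removed, clipping the outline — area = 125.27 mm². Overall, the cross-section has 2 separate islands. Net area = 125.27 mm².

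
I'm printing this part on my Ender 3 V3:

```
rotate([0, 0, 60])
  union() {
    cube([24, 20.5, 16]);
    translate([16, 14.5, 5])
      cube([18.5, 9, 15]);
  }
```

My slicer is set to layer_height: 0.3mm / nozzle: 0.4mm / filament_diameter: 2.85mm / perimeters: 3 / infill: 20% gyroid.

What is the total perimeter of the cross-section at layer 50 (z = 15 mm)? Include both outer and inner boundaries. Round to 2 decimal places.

At z = 15 mm: the cube is present — its section is the full 24×20.5 rectangle (perimeter 89.00 mm); the cube at (16, 14.5) is present — its section is the full 18.5×9 rectangle (perimeter 55.00 mm); Combining (union): the regions partially overlap (shared area 48.00 mm²), so the edge portions inside another operand are dropped and the merged outline is re-measured after clipping — boundary = 116.00 mm; (whole slice rotated 60° about Z — lengths, areas and connectivity unchanged). Overall, the cross-section is a single solid region. Total boundary length (outer) = 116.00 mm.

116.00 mm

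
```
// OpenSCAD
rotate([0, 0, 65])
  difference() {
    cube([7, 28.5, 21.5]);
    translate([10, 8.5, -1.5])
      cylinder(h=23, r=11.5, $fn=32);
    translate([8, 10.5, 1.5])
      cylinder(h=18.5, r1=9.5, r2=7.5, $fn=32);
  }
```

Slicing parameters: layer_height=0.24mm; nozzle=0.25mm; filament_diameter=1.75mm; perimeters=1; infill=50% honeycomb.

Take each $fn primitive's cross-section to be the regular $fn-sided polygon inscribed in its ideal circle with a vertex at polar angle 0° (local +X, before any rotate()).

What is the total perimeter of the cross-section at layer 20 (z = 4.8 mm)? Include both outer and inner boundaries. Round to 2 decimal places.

At z = 4.8 mm: the cube is present — its section is the full 7×28.5 rectangle (perimeter 71.00 mm); the r=11.5 cylinder at (10, 8.5) gives a regular 32-gon of circumradius 11.5 (constant along its height) (perimeter = 2·32·11.500·sin(180°/32) = 72.14 mm); the cone at (8, 10.5) contributes a regular 32-gon of circumradius 9.143 (interpolated between r1=9.5 and r2=7.5 at t=0.178) (perimeter = 2·32·9.143·sin(180°/32) = 57.36 mm); After the difference (first − rest): starting from the 7×28.5 cube, the r=11.5 cylinder at (10, 8.5) partially overlaps it — only the 120.21 mm² overlap (of its 412.81 mm²) is removed, clipping the outline; the cone at (8, 10.5) partially overlaps it — only the 3.19 mm² overlap (of its 260.95 mm²) is removed, clipping the outline — boundary = 47.43 mm; (rotated 65° about Z; rotation is an isometry so areas/perimeters/island counts are preserved). Overall, the cross-section has 2 separate islands. Total boundary length (outer) = 47.43 mm.

47.43 mm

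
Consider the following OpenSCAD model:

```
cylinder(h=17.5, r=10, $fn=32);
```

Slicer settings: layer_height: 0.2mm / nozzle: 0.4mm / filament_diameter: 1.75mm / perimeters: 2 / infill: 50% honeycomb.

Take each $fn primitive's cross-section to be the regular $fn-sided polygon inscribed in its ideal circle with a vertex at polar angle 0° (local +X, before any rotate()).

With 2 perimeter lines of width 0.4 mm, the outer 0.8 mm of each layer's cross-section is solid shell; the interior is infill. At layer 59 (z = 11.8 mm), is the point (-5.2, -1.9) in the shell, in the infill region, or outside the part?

At z = 11.8 mm: the r=10 cylinder contributes a regular 32-gon of circumradius 10. Overall, the cross-section is a single solid region. The nearest boundary edge runs (-9.81, -1.95)→(-9.24, -3.83); distance from the point to it = 4.42 mm. The point is inside the cross-section and 4.42 mm from the nearest boundary — more than the 0.8 mm shell width (2 × 0.4), so it's in the infill interior.

infill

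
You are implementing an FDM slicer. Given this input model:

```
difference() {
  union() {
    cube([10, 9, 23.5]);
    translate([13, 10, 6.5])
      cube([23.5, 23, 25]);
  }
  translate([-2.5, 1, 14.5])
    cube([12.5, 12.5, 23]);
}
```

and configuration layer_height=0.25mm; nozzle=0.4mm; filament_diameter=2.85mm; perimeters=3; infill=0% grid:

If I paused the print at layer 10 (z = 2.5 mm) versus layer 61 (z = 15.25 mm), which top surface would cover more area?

Layer 10 (z = 2.5): the cube is present — its section is the full 10×9 rectangle (area 90.00 mm²); the cube at (13, 10) is absent (z outside [6.5, 31.5]); Combining (union): only the 10×9 cube is present, so the union is just that shape — area = 90.00 mm²; the cube at (-2.5, 1) does not reach this height (z outside [14.5, 37.5]); Taking the first minus the rest: none of the subtracted shapes is present at this height, so that combined region is unchanged — area = 90.00 mm². So its area = 90.00 mm². Layer 61 (z = 15.25): the cube (footprint 10×9) is included at this height (area 90.00 mm²); the cube at (13, 10) is present — its section is the full 23.5×23 rectangle (area 540.50 mm²); Combining (union): the 2 present regions are separate (no shared area or edge), so areas and boundary lengths simply add and each stays a separate island — area = 630.50 mm²; the cube at (-2.5, 1) is present — its section is the full 12.5×12.5 rectangle (area 156.25 mm²); Subtracting the remaining from the first: starting from that combined region (630.50 mm²), the 12.5×12.5 cube at (-2.5, 1) partially overlaps it — only the 80.00 mm² overlap (of its 156.25 mm²) is removed, clipping the outline — area = 550.50 mm². So its area = 550.50 mm². Layer 61 is larger (550.50 vs 90.00 mm²).

layer 61 (z = 15.25 mm)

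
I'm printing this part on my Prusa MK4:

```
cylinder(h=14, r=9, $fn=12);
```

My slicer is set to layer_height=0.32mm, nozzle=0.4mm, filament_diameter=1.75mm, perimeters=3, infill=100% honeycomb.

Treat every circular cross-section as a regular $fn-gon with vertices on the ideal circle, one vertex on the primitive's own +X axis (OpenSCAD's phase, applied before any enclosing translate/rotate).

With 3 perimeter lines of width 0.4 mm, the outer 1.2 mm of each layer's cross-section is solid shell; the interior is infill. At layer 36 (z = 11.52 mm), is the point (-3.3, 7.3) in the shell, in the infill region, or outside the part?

At z = 11.52 mm: the r=9 cylinder contributes a regular 12-gon of circumradius 9. Overall, the cross-section is a single solid region. The nearest boundary edge runs (0.00, 9.00)→(-4.50, 7.79); distance from the point to it = 0.79 mm. The point is inside the cross-section, 0.79 mm from the nearest boundary — within the 1.2 mm shell band (3 × 0.4).

shell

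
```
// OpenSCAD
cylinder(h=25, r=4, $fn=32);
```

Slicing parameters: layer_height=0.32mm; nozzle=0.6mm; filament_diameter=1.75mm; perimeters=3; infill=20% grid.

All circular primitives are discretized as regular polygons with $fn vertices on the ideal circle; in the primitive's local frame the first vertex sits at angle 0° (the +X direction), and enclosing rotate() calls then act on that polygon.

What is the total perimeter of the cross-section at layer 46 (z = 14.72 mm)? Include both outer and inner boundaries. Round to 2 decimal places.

At z = 14.72 mm: the r=4 cylinder contributes a regular 32-gon of circumradius 4 (perimeter = 2·32·4.000·sin(180°/32) = 25.09 mm). Overall, the cross-section is a single solid region. Total boundary length (outer) = 25.09 mm.

25.09 mm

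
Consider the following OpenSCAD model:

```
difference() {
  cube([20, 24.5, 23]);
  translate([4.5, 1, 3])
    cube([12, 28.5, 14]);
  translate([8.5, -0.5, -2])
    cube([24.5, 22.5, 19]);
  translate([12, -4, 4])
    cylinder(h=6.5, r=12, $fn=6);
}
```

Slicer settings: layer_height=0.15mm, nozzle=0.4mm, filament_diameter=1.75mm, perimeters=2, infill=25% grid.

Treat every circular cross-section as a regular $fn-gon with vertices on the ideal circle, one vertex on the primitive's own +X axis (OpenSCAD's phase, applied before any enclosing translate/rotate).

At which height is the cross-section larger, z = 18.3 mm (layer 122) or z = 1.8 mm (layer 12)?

Layer 122 (z = 18.3): the 20×24.5 cube contributes its full rectangle (area 490.00 mm²); the cube at (4.5, 1) is absent (z outside [3, 17]); the cube at (8.5, -0.5) is absent (z outside [-2, 17]); the cylinder at (12, -4) does not reach this height (z outside [4, 10.5]); After the difference (first − rest): none of the subtracted shapes is present at this height, so the 20×24.5 cube is unchanged — area = 490.00 mm². So its area = 490.00 mm². Layer 12 (z = 1.8): the cube is present — its section is the full 20×24.5 rectangle (area 490.00 mm²); the cube at (4.5, 1) is absent (z outside [3, 17]); the 24.5×22.5 cube at (8.5, -0.5) contributes its full rectangle (area 551.25 mm²); the cylinder at (12, -4) is not intersected at this z (z outside [4, 10.5]); After the difference (first − rest): starting from the 20×24.5 cube (490.00 mm²), the 24.5×22.5 cube at (8.5, -0.5) partially overlaps it — only the 253.00 mm² overlap (of its 551.25 mm²) is removed, clipping the outline — area = 237.00 mm². So its area = 237.00 mm². Layer 122 is larger (490.00 vs 237.00 mm²).

layer 122 (z = 18.3 mm)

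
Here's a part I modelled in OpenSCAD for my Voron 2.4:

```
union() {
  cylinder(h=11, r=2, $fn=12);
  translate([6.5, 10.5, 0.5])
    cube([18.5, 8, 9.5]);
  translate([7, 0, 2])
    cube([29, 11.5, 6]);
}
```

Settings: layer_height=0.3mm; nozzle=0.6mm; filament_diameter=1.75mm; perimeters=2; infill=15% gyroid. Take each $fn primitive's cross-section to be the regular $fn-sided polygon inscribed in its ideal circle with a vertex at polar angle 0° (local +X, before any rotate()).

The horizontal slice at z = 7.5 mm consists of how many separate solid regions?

2

At z = 7.5 mm: the r=2 cylinder gives a regular 12-gon of circumradius 2 (constant along its height); the cube at (6.5, 10.5) (footprint 18.5×8) is included at this height; the cube at (7, 0) is present — its section is the full 29×11.5 rectangle; Combining (union): the regions partially overlap (shared area 18.00 mm²), so overlapping operands fuse into one piece — 2 connected regions. The result has 2 disconnected regions.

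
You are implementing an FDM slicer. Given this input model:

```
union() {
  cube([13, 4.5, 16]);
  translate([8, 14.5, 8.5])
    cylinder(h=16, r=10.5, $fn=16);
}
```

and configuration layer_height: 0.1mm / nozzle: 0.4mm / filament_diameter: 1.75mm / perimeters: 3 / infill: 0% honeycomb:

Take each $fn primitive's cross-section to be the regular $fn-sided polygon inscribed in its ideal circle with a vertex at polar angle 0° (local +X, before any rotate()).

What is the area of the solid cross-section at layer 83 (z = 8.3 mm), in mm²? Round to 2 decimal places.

58.50 mm²

At z = 8.3 mm: the cube (footprint 13×4.5) is included at this height (area 58.50 mm²); the cylinder at (8, 14.5) is not intersected at this z (z outside [8.5, 24.5]); Combining (union): only the 13×4.5 cube is present, so the union is just that shape — area = 58.50 mm². Overall, the cross-section is a single solid region. Net area = 58.50 mm².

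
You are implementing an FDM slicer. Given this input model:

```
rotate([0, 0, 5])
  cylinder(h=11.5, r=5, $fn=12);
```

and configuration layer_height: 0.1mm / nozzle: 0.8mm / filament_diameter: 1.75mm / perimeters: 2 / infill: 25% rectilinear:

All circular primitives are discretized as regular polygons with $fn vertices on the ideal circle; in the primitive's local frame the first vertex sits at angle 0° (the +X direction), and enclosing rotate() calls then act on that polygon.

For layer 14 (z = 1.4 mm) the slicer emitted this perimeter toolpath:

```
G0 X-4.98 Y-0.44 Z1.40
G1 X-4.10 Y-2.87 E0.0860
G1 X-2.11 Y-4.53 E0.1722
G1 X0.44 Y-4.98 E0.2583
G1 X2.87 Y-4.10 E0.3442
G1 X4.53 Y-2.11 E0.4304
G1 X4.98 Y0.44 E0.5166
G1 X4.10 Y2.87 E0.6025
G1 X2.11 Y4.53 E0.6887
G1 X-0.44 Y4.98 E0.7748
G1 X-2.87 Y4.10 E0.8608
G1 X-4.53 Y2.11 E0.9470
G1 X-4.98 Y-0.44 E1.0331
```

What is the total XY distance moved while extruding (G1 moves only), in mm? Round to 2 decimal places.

31.06 mm

Sum the Euclidean lengths of each G1 segment: total = 31.06 mm.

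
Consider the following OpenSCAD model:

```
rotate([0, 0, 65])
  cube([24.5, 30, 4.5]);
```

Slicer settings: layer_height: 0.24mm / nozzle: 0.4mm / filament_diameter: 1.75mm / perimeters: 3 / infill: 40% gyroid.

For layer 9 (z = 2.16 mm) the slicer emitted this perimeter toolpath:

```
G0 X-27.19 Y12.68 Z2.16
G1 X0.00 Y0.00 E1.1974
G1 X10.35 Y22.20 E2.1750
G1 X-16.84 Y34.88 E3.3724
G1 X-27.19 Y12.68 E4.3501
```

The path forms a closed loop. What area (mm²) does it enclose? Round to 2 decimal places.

734.86 mm²

Apply the shoelace formula to the sequence of (X, Y) vertices; enclosed area = 734.86 mm².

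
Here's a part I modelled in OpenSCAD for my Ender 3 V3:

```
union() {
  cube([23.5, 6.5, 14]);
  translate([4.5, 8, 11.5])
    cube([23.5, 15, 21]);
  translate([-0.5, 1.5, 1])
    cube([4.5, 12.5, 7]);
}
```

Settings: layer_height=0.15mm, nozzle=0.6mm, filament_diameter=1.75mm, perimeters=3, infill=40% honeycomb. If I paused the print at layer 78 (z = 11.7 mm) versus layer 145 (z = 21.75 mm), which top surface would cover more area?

Layer 78 (z = 11.7): the 23.5×6.5 cube contributes its full rectangle (area 152.75 mm²); the cube at (4.5, 8) is present — its section is the full 23.5×15 rectangle (area 352.50 mm²); the cube at (-0.5, 1.5) does not reach this height (z outside [1, 8]); Taking the union: the 2 present regions are separate (no shared area or edge), so areas and boundary lengths simply add and each stays a separate island — area = 505.25 mm². So its area = 505.25 mm². Layer 145 (z = 21.75): the cube is not intersected at this z (z outside [0, 14]); the 23.5×15 cube at (4.5, 8) contributes its full rectangle (area 352.50 mm²); the cube at (-0.5, 1.5) is not intersected at this z (z outside [1, 8]); Taking the union: only the 23.5×15 cube at (4.5, 8) is present, so the union is just that shape — area = 352.50 mm². So its area = 352.50 mm². Layer 78 is larger (505.25 vs 352.50 mm²).

layer 78 (z = 11.7 mm)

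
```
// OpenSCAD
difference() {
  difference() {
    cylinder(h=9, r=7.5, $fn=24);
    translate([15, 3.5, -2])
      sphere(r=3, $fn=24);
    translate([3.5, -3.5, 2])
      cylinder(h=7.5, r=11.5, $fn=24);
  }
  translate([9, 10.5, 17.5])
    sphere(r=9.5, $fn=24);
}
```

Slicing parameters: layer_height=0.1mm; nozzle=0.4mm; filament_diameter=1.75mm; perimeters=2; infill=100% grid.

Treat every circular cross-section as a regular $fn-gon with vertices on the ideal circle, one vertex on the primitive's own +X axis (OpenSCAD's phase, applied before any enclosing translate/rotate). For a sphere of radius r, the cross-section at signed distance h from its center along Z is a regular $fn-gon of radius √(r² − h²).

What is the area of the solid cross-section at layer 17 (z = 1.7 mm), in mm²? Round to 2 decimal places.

174.70 mm²

At z = 1.7 mm: the cylinder: section is a regular 24-gon, circumradius r=7.5 (area = (24/2)·7.500²·sin(360°/24) = 174.70 mm²); the sphere at (15, 3.5) is absent (|z−center|=3.700 > r=3); the cylinder at (3.5, -3.5) is not intersected at this z (z outside [2, 9.5]); Subtracting the remaining from the first: none of the subtracted shapes is present at this height, so the r=7.5 cylinder is unchanged — area = 174.70 mm²; the sphere at (9, 10.5) is absent (|z−center|=15.800 > r=9.5); Taking the first minus the rest: none of the subtracted shapes is present at this height, so that combined region is unchanged — area = 174.70 mm². Overall, the cross-section is a single solid region. Net area = 174.70 mm².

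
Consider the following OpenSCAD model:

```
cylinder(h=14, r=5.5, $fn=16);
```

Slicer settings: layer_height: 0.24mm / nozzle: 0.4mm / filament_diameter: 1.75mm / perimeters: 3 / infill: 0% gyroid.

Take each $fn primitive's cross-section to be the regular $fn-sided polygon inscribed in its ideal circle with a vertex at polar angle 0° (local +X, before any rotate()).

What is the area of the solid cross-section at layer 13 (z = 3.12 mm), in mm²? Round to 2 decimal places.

92.61 mm²

At z = 3.12 mm: the cylinder: section is a regular 16-gon, circumradius r=5.5 (area = (16/2)·5.500²·sin(360°/16) = 92.61 mm²). Overall, the cross-section is a single solid region. Net area = 92.61 mm².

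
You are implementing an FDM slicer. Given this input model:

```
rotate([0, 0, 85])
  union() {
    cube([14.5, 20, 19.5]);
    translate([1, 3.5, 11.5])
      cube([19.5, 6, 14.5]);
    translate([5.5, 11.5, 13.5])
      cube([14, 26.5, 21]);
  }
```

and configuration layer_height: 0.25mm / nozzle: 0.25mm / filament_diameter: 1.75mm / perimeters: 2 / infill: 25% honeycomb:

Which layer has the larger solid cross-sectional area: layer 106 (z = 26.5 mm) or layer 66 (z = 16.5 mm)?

layer 66 (z = 16.5 mm)

Layer 106 (z = 26.5): the cube is not intersected at this z (z outside [0, 19.5]); the cube at (1, 3.5) is not intersected at this z (z outside [11.5, 26]); the cube at (5.5, 11.5) (footprint 14×26.5) is included at this height (area 371.00 mm²); Taking the union: only the 14×26.5 cube at (5.5, 11.5) is present, so the union is just that shape — area = 371.00 mm²; (rotated 85° about Z; rotation is an isometry so areas/perimeters/island counts are preserved). So its area = 371.00 mm². Layer 66 (z = 16.5): the cube is present — its section is the full 14.5×20 rectangle (area 290.00 mm²); the cube at (1, 3.5) is present — its section is the full 19.5×6 rectangle (area 117.00 mm²); the cube at (5.5, 11.5) (footprint 14×26.5) is included at this height (area 371.00 mm²); Merging all regions: the regions partially overlap — summed areas 778.00 mm² minus the doubly-counted overlap 157.50 mm² gives 620.50 mm² — area = 620.50 mm²; (whole slice rotated 85° about Z — lengths, areas and connectivity unchanged). So its area = 620.50 mm². Layer 66 is larger (620.50 vs 371.00 mm²).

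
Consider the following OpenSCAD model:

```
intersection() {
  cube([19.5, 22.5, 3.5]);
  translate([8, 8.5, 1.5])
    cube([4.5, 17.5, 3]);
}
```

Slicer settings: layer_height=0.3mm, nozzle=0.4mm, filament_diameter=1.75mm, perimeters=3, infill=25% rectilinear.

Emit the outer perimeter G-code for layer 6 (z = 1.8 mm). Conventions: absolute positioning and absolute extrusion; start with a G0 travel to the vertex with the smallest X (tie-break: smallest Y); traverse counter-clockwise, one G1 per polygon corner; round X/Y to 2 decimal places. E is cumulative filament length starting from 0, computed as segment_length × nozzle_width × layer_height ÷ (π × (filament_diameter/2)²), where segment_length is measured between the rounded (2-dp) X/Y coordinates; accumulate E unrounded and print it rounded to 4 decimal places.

G0 X8.00 Y8.50 Z1.80
G1 X12.50 Y8.50 E0.2245
G1 X12.50 Y22.50 E0.9230
G1 X8.00 Y22.50 E1.1475
G1 X8.00 Y8.50 E1.8459

At z = 1.8 mm: the cube (footprint 19.5×22.5) is included at this height; the cube at (8, 8.5) (footprint 4.5×17.5) is included at this height; Taking the intersection: the 4.5×17.5 cube at (8, 8.5) partially overlaps the 19.5×22.5 cube; clipping to the common part keeps 63.00 mm² — 1 connected region. The outline is a single polygon with 4 vertices. Extrusion per mm of travel: 0.4 × 0.3 / (π × 0.875²) = 0.049890. Accumulating E over each segment gives final E = 1.8459.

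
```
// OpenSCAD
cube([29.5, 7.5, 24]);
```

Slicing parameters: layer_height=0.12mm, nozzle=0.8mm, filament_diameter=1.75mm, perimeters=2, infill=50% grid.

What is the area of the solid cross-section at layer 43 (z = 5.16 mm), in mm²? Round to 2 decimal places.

At z = 5.16 mm: the cube (footprint 29.5×7.5) is included at this height (area 221.25 mm²). Overall, the cross-section is a single solid region. Net area = 221.25 mm².

221.25 mm²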